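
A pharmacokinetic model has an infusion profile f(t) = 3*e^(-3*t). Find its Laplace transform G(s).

L{3} = 3/s.
By the first shifting theorem, multiplying by e^(-3t) replaces s with s + 3.

G(s) = 3/(s + 3)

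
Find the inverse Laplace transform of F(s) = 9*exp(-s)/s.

Heaviside(t - 1)*(9)

The factor e^(-s) signals a time shift by c = 1 (second shifting theorem).
L{9} = 9/s, so L^-1{9/s} = 9.
Hence the inverse is u(t - 1) times that function evaluated at t - 1.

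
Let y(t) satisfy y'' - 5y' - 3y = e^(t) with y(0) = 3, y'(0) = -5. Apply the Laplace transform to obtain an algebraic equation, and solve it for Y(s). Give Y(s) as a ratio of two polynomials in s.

Y(s) = (3*s^2 - 23*s + 21)/(s^3 - 6*s^2 + 2*s + 3)

Transform both sides with L{·}.
The derivative rules (L{y''} = s^2 Y - s·y(0) - y'(0) and L{y'} = sY - y(0), with y(0) = 3, y'(0) = -5) turn the left side into (s^2 - 5*s - 3)Y - (3*s - 20).
The right side is L{e^(t)} = 1/(s - 1).
So (s^2 - 5*s - 3)Y = 1/(s - 1) + (3*s - 20).
Isolate Y and clear denominators.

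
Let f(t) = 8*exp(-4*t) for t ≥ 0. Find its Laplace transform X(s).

X(s) = 8/(s + 4)

L{8} = 8/s.
By the first shifting theorem, multiplying by e^(-4t) replaces s with s + 4.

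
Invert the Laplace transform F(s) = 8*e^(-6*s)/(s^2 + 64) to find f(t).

The factor e^(-6s) signals a time shift by c = 6 (second shifting theorem).
L{sin(8t)} = 8/(s^2 + 64), so L^-1{8/(s^2 + 64)} = sin(8*t).
Hence the inverse is u(t - 6) times that function evaluated at t - 6.

f(t) = Heaviside(t - 6)*(sin(8*t - 48))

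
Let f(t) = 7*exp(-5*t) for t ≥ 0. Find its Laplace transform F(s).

F(s) = 7/(s + 5)

L{7} = 7/s.
By the first shifting theorem, multiplying by e^(-5t) replaces s with s + 5.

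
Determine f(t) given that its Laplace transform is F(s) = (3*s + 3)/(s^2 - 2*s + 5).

Complete the square in the denominator: s^2 - 2*s + 5 = (s - 1)^2 + 2^2.
Split the numerator to match: 3*s + 3 = 3·(s - 1) + 3·2.
Invert each term: 3·(s - 1)/((s - 1)^2 + 4) ↔ 3e^(t)cos(2t); 3·2/((s - 1)^2 + 4) ↔ 3e^(t)sin(2t).

f(t) = 3*exp(t)*sin(2*t) + 3*exp(t)*cos(2*t)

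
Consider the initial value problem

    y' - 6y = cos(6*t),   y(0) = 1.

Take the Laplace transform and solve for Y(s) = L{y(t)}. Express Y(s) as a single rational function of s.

Transform both sides with L{·}.
Using L{y'} = sY - y(0) = sY - 1, the left side becomes (s - 6)Y - (1).
The right side is L{cos(6*t)} = s/(s^2 + 36).
So (s - 6)Y = s/(s^2 + 36) + (1).
Solve for Y(s) and write it as one ratio of polynomials.

Y(s) = (s^2 + s + 36)/(s^3 - 6*s^2 + 36*s - 216)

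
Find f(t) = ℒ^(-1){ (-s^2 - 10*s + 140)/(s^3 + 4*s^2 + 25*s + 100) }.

f(t) = 2*sin(5*t) - 5*cos(5*t) + 4*exp(-4*t)

Factor the denominator: s^3 + 4*s^2 + 25*s + 100 = (s + 4)*(s^2 + 25).
Partial fraction decomposition gives [4/(s + 4)] + [-5*s/(s^2 + 25)] + [10/(s^2 + 25)].
Invert each term: 4/(s + 4) ↔ 4e^(-4t); -5·s/(s^2 + 25) ↔ -5cos(5t); 2·5/(s^2 + 25) ↔ 2sin(5t).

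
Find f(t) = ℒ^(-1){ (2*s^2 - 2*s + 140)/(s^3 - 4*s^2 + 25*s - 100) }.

f(t) = 4*exp(4*t) - 2*sin(5*t) - 2*cos(5*t)

Factor the denominator: s^3 - 4*s^2 + 25*s - 100 = (s - 4)*(s^2 + 25).
Partial fraction decomposition gives [4/(s - 4)] + [-2*s/(s^2 + 25)] + [-10/(s^2 + 25)].
Invert each term: 4/(s - 4) ↔ 4e^(4t); -2·s/(s^2 + 25) ↔ -2cos(5t); -2·5/(s^2 + 25) ↔ -2sin(5t).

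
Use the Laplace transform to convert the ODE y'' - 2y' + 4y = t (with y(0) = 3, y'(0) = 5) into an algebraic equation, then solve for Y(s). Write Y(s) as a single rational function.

Take the Laplace transform of both sides.
With L{y''} = s^2 Y - s·y(0) - y'(0) and L{y'} = sY - y(0), with y(0) = 3, y'(0) = 5: the LHS transforms to (s^2 - 2*s + 4)Y - (3*s - 1).
The right side is L{t} = s^(-2).
So (s^2 - 2*s + 4)Y = s^(-2) + (3*s - 1).
Divide through and combine into a single rational function.

Y(s) = (3*s^3 - s^2 + 1)/(s^4 - 2*s^3 + 4*s^2)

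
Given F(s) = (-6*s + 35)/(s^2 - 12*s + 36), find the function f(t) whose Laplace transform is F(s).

Factor the denominator: s^2 - 12*s + 36 = (s - 6)^2.
Partial fraction decomposition gives [-6/(s - 6)] + [-1/(s - 6)^2].
Invert each term: -6/(s - 6) ↔ -6e^(6t); -1/(s - 6)^2 ↔ -t·e^(6t).

f(t) = -t*exp(6*t) - 6*exp(6*t)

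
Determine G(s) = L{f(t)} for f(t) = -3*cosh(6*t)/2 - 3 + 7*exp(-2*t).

Apply the Laplace transform termwise.
(7)·[L{e^(-2t)} = 1/(s + 2)]; L{-3} = -3/s; (-3/2)·[L{cosh(6t)} = s/(s^2 - 36)].

G(s) = -3*s/(2*(s^2 - 36)) + 7/(s + 2) - 3/s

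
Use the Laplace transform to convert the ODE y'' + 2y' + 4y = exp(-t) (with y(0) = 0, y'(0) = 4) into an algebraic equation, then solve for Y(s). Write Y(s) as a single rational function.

Y(s) = (4*s + 5)/(s^3 + 3*s^2 + 6*s + 4)

Take the Laplace transform of both sides.
Using L{y''} = s^2 Y - s·y(0) - y'(0) and L{y'} = sY - y(0), with y(0) = 0, y'(0) = 4, the left side becomes (s^2 + 2*s + 4)Y - (4).
The right side is L{exp(-t)} = 1/(s + 1).
So (s^2 + 2*s + 4)Y = 1/(s + 1) + (4).
Isolate Y and clear denominators.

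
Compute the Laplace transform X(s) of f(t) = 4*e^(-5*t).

L{4} = 4/s.
By the first shifting theorem, multiplying by e^(-5t) replaces s with s + 5.

X(s) = 4/(s + 5)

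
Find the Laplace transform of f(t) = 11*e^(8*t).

11/(s - 8)

L{11} = 11/s.
By the first shifting theorem, multiplying by e^(8t) replaces s with s - 8.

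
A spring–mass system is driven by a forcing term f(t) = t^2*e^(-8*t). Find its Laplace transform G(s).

G(s) = 2/(s + 8)^3

L{e^(-8t)} = 1/(s + 8).
Then apply L{t^2·g(t)} = (-1)^2 d^2/ds^2[H(s)] with H(s) = 1/(s + 8):
differentiating 2 times and applying the sign gives 2/(s + 8)^3.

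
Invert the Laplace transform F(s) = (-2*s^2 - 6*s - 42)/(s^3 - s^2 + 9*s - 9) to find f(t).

Factor the denominator: s^3 - s^2 + 9*s - 9 = (s - 1)*(s^2 + 9).
Partial fraction decomposition gives [-5/(s - 1)] + [3*s/(s^2 + 9)] + [-3/(s^2 + 9)].
Invert each term: -5/(s - 1) ↔ -5e^(t); 3·s/(s^2 + 9) ↔ 3cos(3t); -1·3/(s^2 + 9) ↔ -sin(3t).

f(t) = -5*exp(t) - sin(3*t) + 3*cos(3*t)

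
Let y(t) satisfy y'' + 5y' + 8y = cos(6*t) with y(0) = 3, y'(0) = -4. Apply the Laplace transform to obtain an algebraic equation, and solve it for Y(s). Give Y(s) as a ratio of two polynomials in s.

Y(s) = (3*s^3 + 11*s^2 + 109*s + 396)/(s^4 + 5*s^3 + 44*s^2 + 180*s + 288)

Transform both sides with L{·}.
With L{y''} = s^2 Y - s·y(0) - y'(0) and L{y'} = sY - y(0), with y(0) = 3, y'(0) = -4: the LHS transforms to (s^2 + 5*s + 8)Y - (3*s + 11).
The right side is L{cos(6*t)} = s/(s^2 + 36).
So (s^2 + 5*s + 8)Y = s/(s^2 + 36) + (3*s + 11).
Divide through and combine into a single rational function.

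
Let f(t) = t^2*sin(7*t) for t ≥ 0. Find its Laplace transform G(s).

G(s) = 14*(3*s^2 - 49)/(s^2 + 49)^3

L{sin(7t)} = 7/(s^2 + 49).
Then apply L{t^2·g(t)} = (-1)^2 d^2/ds^2[H(s)] with H(s) = 7/(s^2 + 49):
differentiating 2 times and applying the sign gives 14*(3*s^2 - 49)/(s^2 + 49)^3.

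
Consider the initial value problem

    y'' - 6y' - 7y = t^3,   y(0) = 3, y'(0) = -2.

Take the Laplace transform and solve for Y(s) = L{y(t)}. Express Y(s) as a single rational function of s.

Apply the Laplace transform to the equation.
With L{y''} = s^2 Y - s·y(0) - y'(0) and L{y'} = sY - y(0), with y(0) = 3, y'(0) = -2: the LHS transforms to (s^2 - 6*s - 7)Y - (3*s - 20).
The right side is L{t^3} = 6/s^4.
So (s^2 - 6*s - 7)Y = 6/s^4 + (3*s - 20).
Solve for Y(s) and write it as one ratio of polynomials.

Y(s) = (3*s^5 - 20*s^4 + 6)/(s^6 - 6*s^5 - 7*s^4)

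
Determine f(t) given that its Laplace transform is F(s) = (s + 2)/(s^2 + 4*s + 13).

f(t) = exp(-2*t)*cos(3*t)

Rewrite the denominator: s^2 + 4*s + 13 = (s + 2)^2 + 9.
The form in (s + 2) signals a first-shifting-theorem factor e^(-2t).
Since L{cos(3t)} = s/(s^2 + 9), the inverse is e^(-2*t)*cos(3*t).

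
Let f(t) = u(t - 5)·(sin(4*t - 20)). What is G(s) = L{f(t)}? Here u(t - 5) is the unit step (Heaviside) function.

By the second shifting theorem, L{u(t - c)·g(t - c)} = e^(-cs)·H(s) with c = 5 and H(s) = L{g(t)}.
L{sin(4t)} = 4/(s^2 + 16).

G(s) = 4*exp(-5*s)/(s^2 + 16)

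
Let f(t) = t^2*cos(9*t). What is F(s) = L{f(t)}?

L{cos(9t)} = s/(s^2 + 81).
Then apply L{t^2·g(t)} = (-1)^2 d^2/ds^2[G(s)] with G(s) = s/(s^2 + 81):
differentiating 2 times and applying the sign gives 2*s*(s^2 - 243)/(s^2 + 81)^3.

F(s) = 2*s*(s^2 - 243)/(s^2 + 81)^3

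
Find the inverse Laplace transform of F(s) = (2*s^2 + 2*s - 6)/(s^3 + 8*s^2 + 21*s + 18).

Factor the denominator: s^3 + 8*s^2 + 21*s + 18 = (s + 2)*(s + 3)^2.
Partial fraction decomposition gives [4/(s + 3)] + [-6/(s + 3)^2] + [-2/(s + 2)].
Invert each term: 4/(s + 3) ↔ 4e^(-3t); -6/(s + 3)^2 ↔ -6t·e^(-3t); -2/(s + 2) ↔ -2e^(-2t).

-6*t*exp(-3*t) - 2*exp(-2*t) + 4*exp(-3*t)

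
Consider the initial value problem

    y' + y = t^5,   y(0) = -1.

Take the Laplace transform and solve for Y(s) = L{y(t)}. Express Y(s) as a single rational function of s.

Y(s) = (-s^6 + 120)/(s^7 + s^6)

Apply the Laplace transform to the equation.
With L{y'} = sY - y(0) = sY - (-1): the LHS transforms to (s + 1)Y - (-1).
The right side is L{t^5} = 120/s^6.
So (s + 1)Y = 120/s^6 + (-1).
Isolate Y and clear denominators.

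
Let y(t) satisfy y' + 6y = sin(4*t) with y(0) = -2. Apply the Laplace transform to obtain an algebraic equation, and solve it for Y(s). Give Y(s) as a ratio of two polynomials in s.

Laplace-transform each side.
The derivative rules (L{y'} = sY - y(0) = sY - (-2)) turn the left side into (s + 6)Y - (-2).
The right side is L{sin(4*t)} = 4/(s^2 + 16).
So (s + 6)Y = 4/(s^2 + 16) + (-2).
Solve for Y(s) and write it as one ratio of polynomials.

Y(s) = (-2*s^2 - 28)/(s^3 + 6*s^2 + 16*s + 96)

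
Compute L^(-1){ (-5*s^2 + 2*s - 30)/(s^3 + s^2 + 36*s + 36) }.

sin(6*t) - 4*cos(6*t) - exp(-t)

Factor the denominator: s^3 + s^2 + 36*s + 36 = (s + 1)*(s^2 + 36).
Partial fraction decomposition gives [-1/(s + 1)] + [-4*s/(s^2 + 36)] + [6/(s^2 + 36)].
Invert each term: -1/(s + 1) ↔ -e^(-t); -4·s/(s^2 + 36) ↔ -4cos(6t); 1·6/(s^2 + 36) ↔ sin(6t).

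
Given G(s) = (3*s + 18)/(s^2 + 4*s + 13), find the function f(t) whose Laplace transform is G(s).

Complete the square in the denominator: s^2 + 4*s + 13 = (s + 2)^2 + 3^2.
Split the numerator to match: 3*s + 18 = 3·(s + 2) + 4·3.
Invert each term: 3·(s + 2)/((s + 2)^2 + 9) ↔ 3e^(-2t)cos(3t); 4·3/((s + 2)^2 + 9) ↔ 4e^(-2t)sin(3t).

f(t) = 4*exp(-2*t)*sin(3*t) + 3*exp(-2*t)*cos(3*t)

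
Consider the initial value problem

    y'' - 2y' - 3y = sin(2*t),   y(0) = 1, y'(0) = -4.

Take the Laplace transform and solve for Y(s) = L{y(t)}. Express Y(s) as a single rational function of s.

Y(s) = (s^3 - 6*s^2 + 4*s - 22)/(s^4 - 2*s^3 + s^2 - 8*s - 12)

Apply the Laplace transform to the equation.
The derivative rules (L{y''} = s^2 Y - s·y(0) - y'(0) and L{y'} = sY - y(0), with y(0) = 1, y'(0) = -4) turn the left side into (s^2 - 2*s - 3)Y - (s - 6).
The right side is L{sin(2*t)} = 2/(s^2 + 4).
So (s^2 - 2*s - 3)Y = 2/(s^2 + 4) + (s - 6).
Solve for Y(s) and write it as one ratio of polynomials.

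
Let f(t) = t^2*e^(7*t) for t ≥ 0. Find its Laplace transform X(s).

X(s) = 2/(s - 7)^3

L{e^(7t)} = 1/(s - 7).
Then apply L{t^2·g(t)} = (-1)^2 d^2/ds^2[G(s)] with G(s) = 1/(s - 7):
differentiating 2 times and applying the sign gives 2/(s - 7)^3.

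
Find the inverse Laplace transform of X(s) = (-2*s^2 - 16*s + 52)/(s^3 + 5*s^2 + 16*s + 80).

sin(4*t) - 4*cos(4*t) + 2*exp(-5*t)

Factor the denominator: s^3 + 5*s^2 + 16*s + 80 = (s + 5)*(s^2 + 16).
Partial fraction decomposition gives [2/(s + 5)] + [-4*s/(s^2 + 16)] + [4/(s^2 + 16)].
Invert each term: 2/(s + 5) ↔ 2e^(-5t); -4·s/(s^2 + 16) ↔ -4cos(4t); 1·4/(s^2 + 16) ↔ sin(4t).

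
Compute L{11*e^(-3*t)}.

L{11} = 11/s.
By the first shifting theorem, multiplying by e^(-3t) replaces s with s + 3.

11/(s + 3)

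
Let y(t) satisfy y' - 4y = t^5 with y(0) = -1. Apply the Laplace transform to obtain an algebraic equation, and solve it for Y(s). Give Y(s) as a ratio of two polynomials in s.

Laplace-transform each side.
With L{y'} = sY - y(0) = sY - (-1): the LHS transforms to (s - 4)Y - (-1).
The right side is L{t^5} = 120/s^6.
So (s - 4)Y = 120/s^6 + (-1).
Solve for Y(s) and write it as one ratio of polynomials.

Y(s) = (-s^6 + 120)/(s^7 - 4*s^6)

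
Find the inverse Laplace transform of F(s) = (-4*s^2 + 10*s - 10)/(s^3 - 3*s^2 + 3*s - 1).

Factor the denominator: s^3 - 3*s^2 + 3*s - 1 = (s - 1)^3.
Partial fraction decomposition gives [-4/(s - 1)] + [2/(s - 1)^2] + [-4/(s - 1)^3].
Invert each term: -4/(s - 1) ↔ -4e^(t); 2/(s - 1)^2 ↔ 2t·e^(t); -4/(s - 1)^3 ↔ (-2)t^2·e^(t).

-2*t^2*exp(t) + 2*t*exp(t) - 4*exp(t)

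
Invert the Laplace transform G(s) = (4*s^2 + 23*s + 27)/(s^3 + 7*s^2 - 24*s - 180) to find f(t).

Factor the denominator: s^3 + 7*s^2 - 24*s - 180 = (s - 5)*(s + 6)^2.
Partial fraction decomposition gives [2/(s + 6)] + [-3/(s + 6)^2] + [2/(s - 5)].
Invert each term: 2/(s + 6) ↔ 2e^(-6t); -3/(s + 6)^2 ↔ -3t·e^(-6t); 2/(s - 5) ↔ 2e^(5t).

f(t) = -3*t*exp(-6*t) + 2*exp(5*t) + 2*exp(-6*t)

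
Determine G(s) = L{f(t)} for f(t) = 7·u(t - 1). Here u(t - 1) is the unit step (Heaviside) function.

G(s) = 7*exp(-s)/s

By the second shifting theorem, L{u(t - c)·g(t - c)} = e^(-cs)·H(s) with c = 1 and H(s) = L{g(t)}.
L{7} = 7/s.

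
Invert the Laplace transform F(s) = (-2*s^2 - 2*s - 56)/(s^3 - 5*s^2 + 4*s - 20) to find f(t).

Factor the denominator: s^3 - 5*s^2 + 4*s - 20 = (s - 5)*(s^2 + 4).
Partial fraction decomposition gives [-4/(s - 5)] + [2*s/(s^2 + 4)] + [8/(s^2 + 4)].
Invert each term: -4/(s - 5) ↔ -4e^(5t); 2·s/(s^2 + 4) ↔ 2cos(2t); 4·2/(s^2 + 4) ↔ 4sin(2t).

f(t) = -4*exp(5*t) + 4*sin(2*t) + 2*cos(2*t)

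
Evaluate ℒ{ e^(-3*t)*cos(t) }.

L{cos(t)} = s/(s^2 + 1).
By the first shifting theorem, multiplying by e^(-3t) replaces s with s + 3.

(s + 3)/((s + 3)^2 + 1)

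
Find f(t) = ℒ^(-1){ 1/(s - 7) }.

f(t) = exp(7*t)

Since L{e^(7t)} = 1/(s - 7), the inverse is e^(7*t).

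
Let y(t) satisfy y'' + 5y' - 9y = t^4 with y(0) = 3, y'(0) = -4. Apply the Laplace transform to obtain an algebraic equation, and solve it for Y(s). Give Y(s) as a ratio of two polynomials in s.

Y(s) = (3*s^6 + 11*s^5 + 24)/(s^7 + 5*s^6 - 9*s^5)

Laplace-transform each side.
Using L{y''} = s^2 Y - s·y(0) - y'(0) and L{y'} = sY - y(0), with y(0) = 3, y'(0) = -4, the left side becomes (s^2 + 5*s - 9)Y - (3*s + 11).
The right side is L{t^4} = 24/s^5.
So (s^2 + 5*s - 9)Y = 24/s^5 + (3*s + 11).
Solve for Y(s) and write it as one ratio of polynomials.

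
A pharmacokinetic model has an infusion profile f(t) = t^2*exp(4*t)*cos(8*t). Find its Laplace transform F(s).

F(s) = 2*(s - 4)*(s^2 - 8*s - 176)/(s^2 - 8*s + 80)^3

L{cos(8t)} = s/(s^2 + 64).
Multiplying by e^(4t) shifts s → s - 4, so L{exp(4*t)*cos(8*t)} = (s - 4)/((s - 4)^2 + 64).
Then apply L{t^2·g(t)} = (-1)^2 d^2/ds^2[G(s)] with G(s) = (s - 4)/((s - 4)^2 + 64):
differentiating 2 times and applying the sign gives 2*(s - 4)*(s^2 - 8*s - 176)/(s^2 - 8*s + 80)^3.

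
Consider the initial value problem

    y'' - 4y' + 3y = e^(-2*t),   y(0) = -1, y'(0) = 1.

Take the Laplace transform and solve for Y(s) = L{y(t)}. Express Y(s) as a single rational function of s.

Y(s) = (-s^2 + 3*s + 11)/(s^3 - 2*s^2 - 5*s + 6)

Laplace-transform each side.
Using L{y''} = s^2 Y - s·y(0) - y'(0) and L{y'} = sY - y(0), with y(0) = -1, y'(0) = 1, the left side becomes (s^2 - 4*s + 3)Y - (-s + 5).
The right side is L{e^(-2*t)} = 1/(s + 2).
So (s^2 - 4*s + 3)Y = 1/(s + 2) + (-s + 5).
Solve for Y(s) and write it as one ratio of polynomials.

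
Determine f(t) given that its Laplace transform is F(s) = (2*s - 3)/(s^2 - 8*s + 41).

Complete the square in the denominator: s^2 - 8*s + 41 = (s - 4)^2 + 5^2.
Split the numerator to match: 2*s - 3 = 2·(s - 4) + 1·5.
Invert each term: 2·(s - 4)/((s - 4)^2 + 25) ↔ 2e^(4t)cos(5t); 1·5/((s - 4)^2 + 25) ↔ e^(4t)sin(5t).

f(t) = exp(4*t)*sin(5*t) + 2*exp(4*t)*cos(5*t)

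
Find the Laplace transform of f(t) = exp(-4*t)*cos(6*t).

L{cos(6t)} = s/(s^2 + 36).
By the first shifting theorem, multiplying by e^(-4t) replaces s with s + 4.

(s + 4)/((s + 4)^2 + 36)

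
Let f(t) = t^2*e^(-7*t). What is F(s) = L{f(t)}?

F(s) = 2/(s + 7)^3

L{e^(-7t)} = 1/(s + 7).
Then apply L{t^2·g(t)} = (-1)^2 d^2/ds^2[G(s)] with G(s) = 1/(s + 7):
differentiating 2 times and applying the sign gives 2/(s + 7)^3.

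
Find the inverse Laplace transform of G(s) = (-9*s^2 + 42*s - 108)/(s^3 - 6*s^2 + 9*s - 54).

-4*exp(6*t) + 4*sin(3*t) - 5*cos(3*t)

Factor the denominator: s^3 - 6*s^2 + 9*s - 54 = (s - 6)*(s^2 + 9).
Partial fraction decomposition gives [-4/(s - 6)] + [-5*s/(s^2 + 9)] + [12/(s^2 + 9)].
Invert each term: -4/(s - 6) ↔ -4e^(6t); -5·s/(s^2 + 9) ↔ -5cos(3t); 4·3/(s^2 + 9) ↔ 4sin(3t).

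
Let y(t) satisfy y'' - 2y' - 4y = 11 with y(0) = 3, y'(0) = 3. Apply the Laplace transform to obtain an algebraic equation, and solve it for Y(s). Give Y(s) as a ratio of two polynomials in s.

Transform both sides with L{·}.
With L{y''} = s^2 Y - s·y(0) - y'(0) and L{y'} = sY - y(0), with y(0) = 3, y'(0) = 3: the LHS transforms to (s^2 - 2*s - 4)Y - (3*s - 3).
The right side is L{11} = 11/s.
So (s^2 - 2*s - 4)Y = 11/s + (3*s - 3).
Divide through and combine into a single rational function.

Y(s) = (3*s^2 - 3*s + 11)/(s^3 - 2*s^2 - 4*s)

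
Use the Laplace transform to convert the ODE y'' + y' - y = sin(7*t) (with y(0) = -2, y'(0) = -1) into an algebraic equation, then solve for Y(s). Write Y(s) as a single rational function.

Take the Laplace transform of both sides.
With L{y''} = s^2 Y - s·y(0) - y'(0) and L{y'} = sY - y(0), with y(0) = -2, y'(0) = -1: the LHS transforms to (s^2 + s - 1)Y - (-2*s - 3).
The right side is L{sin(7*t)} = 7/(s^2 + 49).
So (s^2 + s - 1)Y = 7/(s^2 + 49) + (-2*s - 3).
Isolate Y and clear denominators.

Y(s) = (-2*s^3 - 3*s^2 - 98*s - 140)/(s^4 + s^3 + 48*s^2 + 49*s - 49)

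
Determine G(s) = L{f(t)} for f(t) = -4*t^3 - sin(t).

G(s) = -1/(s^2 + 1) - 24/s^4

Apply the Laplace transform termwise.
(-1)·[L{sin(t)} = 1/(s^2 + 1)]; (-4)·[L{t^3} = 3!/s^4 = 6/s^4].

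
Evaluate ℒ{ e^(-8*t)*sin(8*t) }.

8/((s + 8)^2 + 64)

L{sin(8t)} = 8/(s^2 + 64).
By the first shifting theorem, multiplying by e^(-8t) replaces s with s + 8.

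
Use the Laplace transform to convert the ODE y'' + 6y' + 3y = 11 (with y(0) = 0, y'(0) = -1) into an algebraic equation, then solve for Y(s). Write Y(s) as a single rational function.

Apply the Laplace transform to the equation.
The derivative rules (L{y''} = s^2 Y - s·y(0) - y'(0) and L{y'} = sY - y(0), with y(0) = 0, y'(0) = -1) turn the left side into (s^2 + 6*s + 3)Y - (-1).
The right side is L{11} = 11/s.
So (s^2 + 6*s + 3)Y = 11/s + (-1).
Solve for Y(s) and write it as one ratio of polynomials.

Y(s) = (-s + 11)/(s^3 + 6*s^2 + 3*s)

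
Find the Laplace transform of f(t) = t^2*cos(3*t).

2*s*(s^2 - 27)/(s^2 + 9)^3

L{cos(3t)} = s/(s^2 + 9).
Then apply L{t^2·g(t)} = (-1)^2 d^2/ds^2[G(s)] with G(s) = s/(s^2 + 9):
differentiating 2 times and applying the sign gives 2*s*(s^2 - 27)/(s^2 + 9)^3.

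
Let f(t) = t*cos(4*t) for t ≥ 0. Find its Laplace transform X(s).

X(s) = (s - 4)*(s + 4)/(s^2 + 16)^2

L{cos(4t)} = s/(s^2 + 16).
Then apply L{t·g(t)} = -d/ds[G(s)] with G(s) = s/(s^2 + 16):
differentiating 1 time and applying the sign gives (s - 4)*(s + 4)/(s^2 + 16)^2.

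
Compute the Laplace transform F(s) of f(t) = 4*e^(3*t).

L{4} = 4/s.
By the first shifting theorem, multiplying by e^(3t) replaces s with s - 3.

F(s) = 4/(s - 3)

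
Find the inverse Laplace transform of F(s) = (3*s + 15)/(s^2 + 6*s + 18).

Complete the square in the denominator: s^2 + 6*s + 18 = (s + 3)^2 + 3^2.
Split the numerator to match: 3*s + 15 = 3·(s + 3) + 2·3.
Invert each term: 3·(s + 3)/((s + 3)^2 + 9) ↔ 3e^(-3t)cos(3t); 2·3/((s + 3)^2 + 9) ↔ 2e^(-3t)sin(3t).

2*exp(-3*t)*sin(3*t) + 3*exp(-3*t)*cos(3*t)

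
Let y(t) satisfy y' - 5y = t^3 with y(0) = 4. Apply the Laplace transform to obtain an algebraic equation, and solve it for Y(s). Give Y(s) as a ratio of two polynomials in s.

Y(s) = (4*s^4 + 6)/(s^5 - 5*s^4)

Apply the Laplace transform to the equation.
Using L{y'} = sY - y(0) = sY - 4, the left side becomes (s - 5)Y - (4).
The right side is L{t^3} = 6/s^4.
So (s - 5)Y = 6/s^4 + (4).
Divide through and combine into a single rational function.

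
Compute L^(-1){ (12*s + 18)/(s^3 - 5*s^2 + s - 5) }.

Factor the denominator: s^3 - 5*s^2 + s - 5 = (s - 5)*(s^2 + 1).
Partial fraction decomposition gives [3/(s - 5)] + [-3*s/(s^2 + 1)] + [-3/(s^2 + 1)].
Invert each term: 3/(s - 5) ↔ 3e^(5t); -3·s/(s^2 + 1) ↔ -3cos(t); -3·1/(s^2 + 1) ↔ -3sin(t).

3*exp(5*t) - 3*sin(t) - 3*cos(t)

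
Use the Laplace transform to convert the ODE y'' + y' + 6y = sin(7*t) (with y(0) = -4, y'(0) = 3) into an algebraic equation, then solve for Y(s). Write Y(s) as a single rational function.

Y(s) = (-4*s^3 - s^2 - 196*s - 42)/(s^4 + s^3 + 55*s^2 + 49*s + 294)

Transform both sides with L{·}.
With L{y''} = s^2 Y - s·y(0) - y'(0) and L{y'} = sY - y(0), with y(0) = -4, y'(0) = 3: the LHS transforms to (s^2 + s + 6)Y - (-4*s - 1).
The right side is L{sin(7*t)} = 7/(s^2 + 49).
So (s^2 + s + 6)Y = 7/(s^2 + 49) + (-4*s - 1).
Divide through and combine into a single rational function.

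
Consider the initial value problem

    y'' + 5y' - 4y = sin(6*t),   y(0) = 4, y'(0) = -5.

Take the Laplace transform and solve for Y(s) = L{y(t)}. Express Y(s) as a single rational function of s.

Take the Laplace transform of both sides.
With L{y''} = s^2 Y - s·y(0) - y'(0) and L{y'} = sY - y(0), with y(0) = 4, y'(0) = -5: the LHS transforms to (s^2 + 5*s - 4)Y - (4*s + 15).
The right side is L{sin(6*t)} = 6/(s^2 + 36).
So (s^2 + 5*s - 4)Y = 6/(s^2 + 36) + (4*s + 15).
Isolate Y and clear denominators.

Y(s) = (4*s^3 + 15*s^2 + 144*s + 546)/(s^4 + 5*s^3 + 32*s^2 + 180*s - 144)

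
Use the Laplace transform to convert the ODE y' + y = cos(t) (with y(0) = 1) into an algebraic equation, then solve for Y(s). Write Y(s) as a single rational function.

Transform both sides with L{·}.
Using L{y'} = sY - y(0) = sY - 1, the left side becomes (s + 1)Y - (1).
The right side is L{cos(t)} = s/(s^2 + 1).
So (s + 1)Y = s/(s^2 + 1) + (1).
Isolate Y and clear denominators.

Y(s) = (s^2 + s + 1)/(s^3 + s^2 + s + 1)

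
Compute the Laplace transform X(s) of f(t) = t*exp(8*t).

L{t} = 1!/s^2 = 1/s^2.
By the first shifting theorem, multiplying by e^(8t) replaces s with s - 8.

X(s) = (s - 8)^(-2)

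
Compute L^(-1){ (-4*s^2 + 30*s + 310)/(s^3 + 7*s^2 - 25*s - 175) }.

Factor the denominator: s^3 + 7*s^2 - 25*s - 175 = (s - 5)*(s + 5)*(s + 7).
Partial fraction decomposition gives [-3/(s + 5)] + [-4/(s + 7)] + [3/(s - 5)].
Invert each term: -3/(s + 5) ↔ -3e^(-5t); -4/(s + 7) ↔ -4e^(-7t); 3/(s - 5) ↔ 3e^(5t).

3*exp(5*t) - 3*exp(-5*t) - 4*exp(-7*t)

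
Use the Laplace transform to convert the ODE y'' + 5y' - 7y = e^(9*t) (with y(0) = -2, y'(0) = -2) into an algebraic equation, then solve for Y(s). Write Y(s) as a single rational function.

Y(s) = (-2*s^2 + 6*s + 109)/(s^3 - 4*s^2 - 52*s + 63)

Take the Laplace transform of both sides.
With L{y''} = s^2 Y - s·y(0) - y'(0) and L{y'} = sY - y(0), with y(0) = -2, y'(0) = -2: the LHS transforms to (s^2 + 5*s - 7)Y - (-2*s - 12).
The right side is L{e^(9*t)} = 1/(s - 9).
So (s^2 + 5*s - 7)Y = 1/(s - 9) + (-2*s - 12).
Isolate Y and clear denominators.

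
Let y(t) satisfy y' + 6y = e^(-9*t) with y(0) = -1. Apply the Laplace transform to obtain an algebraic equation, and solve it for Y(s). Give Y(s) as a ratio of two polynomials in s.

Y(s) = (-s - 8)/(s^2 + 15*s + 54)

Transform both sides with L{·}.
Using L{y'} = sY - y(0) = sY - (-1), the left side becomes (s + 6)Y - (-1).
The right side is L{e^(-9*t)} = 1/(s + 9).
So (s + 6)Y = 1/(s + 9) + (-1).
Isolate Y and clear denominators.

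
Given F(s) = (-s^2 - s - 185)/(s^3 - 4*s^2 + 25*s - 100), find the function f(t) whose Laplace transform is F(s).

f(t) = -5*exp(4*t) + 3*sin(5*t) + 4*cos(5*t)

Factor the denominator: s^3 - 4*s^2 + 25*s - 100 = (s - 4)*(s^2 + 25).
Partial fraction decomposition gives [-5/(s - 4)] + [4*s/(s^2 + 25)] + [15/(s^2 + 25)].
Invert each term: -5/(s - 4) ↔ -5e^(4t); 4·s/(s^2 + 25) ↔ 4cos(5t); 3·5/(s^2 + 25) ↔ 3sin(5t).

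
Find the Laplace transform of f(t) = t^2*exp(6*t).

L{e^(6t)} = 1/(s - 6).
Then apply L{t^2·g(t)} = (-1)^2 d^2/ds^2[G(s)] with G(s) = 1/(s - 6):
differentiating 2 times and applying the sign gives 2/(s - 6)^3.

2/(s - 6)^3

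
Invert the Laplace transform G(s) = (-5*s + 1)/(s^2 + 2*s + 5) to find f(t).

f(t) = 3*exp(-t)*sin(2*t) - 5*exp(-t)*cos(2*t)

Complete the square in the denominator: s^2 + 2*s + 5 = (s + 1)^2 + 2^2.
Split the numerator to match: -5*s + 1 = -5·(s + 1) + 3·2.
Invert each term: -5·(s + 1)/((s + 1)^2 + 4) ↔ -5e^(-t)cos(2t); 3·2/((s + 1)^2 + 4) ↔ 3e^(-t)sin(2t).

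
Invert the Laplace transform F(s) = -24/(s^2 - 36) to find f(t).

Since L{sinh(6t)} = 6/(s^2 - 36), the inverse is sinh(6*t), scaled by -4.

f(t) = -4*sinh(6*t)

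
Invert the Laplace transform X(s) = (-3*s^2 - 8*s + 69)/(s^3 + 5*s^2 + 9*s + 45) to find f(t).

f(t) = 4*sin(3*t) - 4*cos(3*t) + exp(-5*t)

Factor the denominator: s^3 + 5*s^2 + 9*s + 45 = (s + 5)*(s^2 + 9).
Partial fraction decomposition gives [1/(s + 5)] + [-4*s/(s^2 + 9)] + [12/(s^2 + 9)].
Invert each term: 1/(s + 5) ↔ e^(-5t); -4·s/(s^2 + 9) ↔ -4cos(3t); 4·3/(s^2 + 9) ↔ 4sin(3t).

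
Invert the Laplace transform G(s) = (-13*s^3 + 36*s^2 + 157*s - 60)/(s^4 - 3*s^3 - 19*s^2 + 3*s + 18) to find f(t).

Factor the denominator: s^4 - 3*s^3 - 19*s^2 + 3*s + 18 = (s - 6)*(s - 1)*(s + 1)*(s + 3).
Partial fraction decomposition gives [-6/(s + 1)] + [-2/(s + 3)] + [-3/(s - 1)] + [-2/(s - 6)].
Invert each term: -6/(s + 1) ↔ -6e^(-t); -2/(s + 3) ↔ -2e^(-3t); -3/(s - 1) ↔ -3e^(t); -2/(s - 6) ↔ -2e^(6t).

f(t) = -2*exp(6*t) - 3*exp(t) - 6*exp(-t) - 2*exp(-3*t)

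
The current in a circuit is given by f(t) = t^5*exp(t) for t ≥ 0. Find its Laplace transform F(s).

F(s) = 120/(s - 1)^6

L{t^5} = 5!/s^6 = 120/s^6.
By the first shifting theorem, multiplying by e^(t) replaces s with s - 1.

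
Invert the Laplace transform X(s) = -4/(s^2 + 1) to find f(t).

Since L{sin(t)} = 1/(s^2 + 1), the inverse is sin(t), scaled by -4.

f(t) = -4*sin(t)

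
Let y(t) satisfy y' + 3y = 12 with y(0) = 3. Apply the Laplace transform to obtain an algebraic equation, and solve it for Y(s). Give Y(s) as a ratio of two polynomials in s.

Apply the Laplace transform to the equation.
Using L{y'} = sY - y(0) = sY - 3, the left side becomes (s + 3)Y - (3).
The right side is L{12} = 12/s.
So (s + 3)Y = 12/s + (3).
Isolate Y and clear denominators.

Y(s) = (3*s + 12)/(s^2 + 3*s)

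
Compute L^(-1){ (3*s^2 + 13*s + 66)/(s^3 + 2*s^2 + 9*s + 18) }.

5*sin(3*t) - cos(3*t) + 4*exp(-2*t)

Factor the denominator: s^3 + 2*s^2 + 9*s + 18 = (s + 2)*(s^2 + 9).
Partial fraction decomposition gives [4/(s + 2)] + [-s/(s^2 + 9)] + [15/(s^2 + 9)].
Invert each term: 4/(s + 2) ↔ 4e^(-2t); -1·s/(s^2 + 9) ↔ -cos(3t); 5·3/(s^2 + 9) ↔ 5sin(3t).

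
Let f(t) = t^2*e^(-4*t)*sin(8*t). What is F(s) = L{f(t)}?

L{sin(8t)} = 8/(s^2 + 64).
Multiplying by e^(-4t) shifts s → s + 4, so L{e^(-4*t)*sin(8*t)} = 8/((s + 4)^2 + 64).
Then apply L{t^2·g(t)} = (-1)^2 d^2/ds^2[G(s)] with G(s) = 8/((s + 4)^2 + 64):
differentiating 2 times and applying the sign gives 16*(3*s^2 + 24*s - 16)/(s^2 + 8*s + 80)^3.

F(s) = 16*(3*s^2 + 24*s - 16)/(s^2 + 8*s + 80)^3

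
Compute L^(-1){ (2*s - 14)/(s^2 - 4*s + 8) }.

-5*exp(2*t)*sin(2*t) + 2*exp(2*t)*cos(2*t)

Complete the square in the denominator: s^2 - 4*s + 8 = (s - 2)^2 + 2^2.
Split the numerator to match: 2*s - 14 = 2·(s - 2) - 5·2.
Invert each term: 2·(s - 2)/((s - 2)^2 + 4) ↔ 2e^(2t)cos(2t); -5·2/((s - 2)^2 + 4) ↔ -5e^(2t)sin(2t).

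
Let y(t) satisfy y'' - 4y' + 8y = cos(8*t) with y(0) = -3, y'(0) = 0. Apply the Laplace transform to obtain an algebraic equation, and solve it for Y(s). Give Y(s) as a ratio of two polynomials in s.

Y(s) = (-3*s^3 + 12*s^2 - 191*s + 768)/(s^4 - 4*s^3 + 72*s^2 - 256*s + 512)

Transform both sides with L{·}.
With L{y''} = s^2 Y - s·y(0) - y'(0) and L{y'} = sY - y(0), with y(0) = -3, y'(0) = 0: the LHS transforms to (s^2 - 4*s + 8)Y - (-3*s + 12).
The right side is L{cos(8*t)} = s/(s^2 + 64).
So (s^2 - 4*s + 8)Y = s/(s^2 + 64) + (-3*s + 12).
Isolate Y and clear denominators.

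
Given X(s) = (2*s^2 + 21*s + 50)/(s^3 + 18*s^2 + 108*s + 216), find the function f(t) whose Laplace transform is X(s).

f(t) = -2*t^2*exp(-6*t) - 3*t*exp(-6*t) + 2*exp(-6*t)

Factor the denominator: s^3 + 18*s^2 + 108*s + 216 = (s + 6)^3.
Partial fraction decomposition gives [2/(s + 6)] + [-3/(s + 6)^2] + [-4/(s + 6)^3].
Invert each term: 2/(s + 6) ↔ 2e^(-6t); -3/(s + 6)^2 ↔ -3t·e^(-6t); -4/(s + 6)^3 ↔ (-2)t^2·e^(-6t).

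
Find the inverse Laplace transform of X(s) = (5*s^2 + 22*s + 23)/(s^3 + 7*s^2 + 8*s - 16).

-3*t*exp(-4*t) + 2*exp(t) + 3*exp(-4*t)

Factor the denominator: s^3 + 7*s^2 + 8*s - 16 = (s - 1)*(s + 4)^2.
Partial fraction decomposition gives [3/(s + 4)] + [-3/(s + 4)^2] + [2/(s - 1)].
Invert each term: 3/(s + 4) ↔ 3e^(-4t); -3/(s + 4)^2 ↔ -3t·e^(-4t); 2/(s - 1) ↔ 2e^(t).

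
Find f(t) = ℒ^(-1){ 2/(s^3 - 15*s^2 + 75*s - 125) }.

Rewrite the denominator: s^3 - 15*s^2 + 75*s - 125 = (s - 5)^3.
The form in (s - 5) signals a first-shifting-theorem factor e^(5t).
Since L{t^2} = 2!/s^3 = 2/s^3, the inverse is t^2*e^(5*t).

f(t) = t^2*exp(5*t)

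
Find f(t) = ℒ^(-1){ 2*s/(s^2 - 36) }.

Since L{cosh(6t)} = s/(s^2 - 36), the inverse is cosh(6*t), scaled by 2.

f(t) = 2*cosh(6*t)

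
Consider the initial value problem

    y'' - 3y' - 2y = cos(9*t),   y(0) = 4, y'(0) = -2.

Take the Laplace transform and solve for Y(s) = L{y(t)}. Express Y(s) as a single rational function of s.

Y(s) = (4*s^3 - 14*s^2 + 325*s - 1134)/(s^4 - 3*s^3 + 79*s^2 - 243*s - 162)

Apply the Laplace transform to the equation.
Using L{y''} = s^2 Y - s·y(0) - y'(0) and L{y'} = sY - y(0), with y(0) = 4, y'(0) = -2, the left side becomes (s^2 - 3*s - 2)Y - (4*s - 14).
The right side is L{cos(9*t)} = s/(s^2 + 81).
So (s^2 - 3*s - 2)Y = s/(s^2 + 81) + (4*s - 14).
Divide through and combine into a single rational function.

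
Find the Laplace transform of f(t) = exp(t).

L{e^(t)} = 1/(s - 1).

1/(s - 1)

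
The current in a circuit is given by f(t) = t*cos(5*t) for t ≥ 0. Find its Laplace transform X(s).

L{cos(5t)} = s/(s^2 + 25).
Then apply L{t·g(t)} = -d/ds[G(s)] with G(s) = s/(s^2 + 25):
differentiating 1 time and applying the sign gives (s - 5)*(s + 5)/(s^2 + 25)^2.

X(s) = (s - 5)*(s + 5)/(s^2 + 25)^2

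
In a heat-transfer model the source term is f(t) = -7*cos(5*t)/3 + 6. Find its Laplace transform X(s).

Apply the Laplace transform termwise.
L{6} = 6/s; (-7/3)·[L{cos(5t)} = s/(s^2 + 25)].

X(s) = -7*s/(3*(s^2 + 25)) + 6/s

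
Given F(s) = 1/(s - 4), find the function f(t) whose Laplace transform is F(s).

Since L{e^(4t)} = 1/(s - 4), the inverse is e^(4*t).

f(t) = exp(4*t)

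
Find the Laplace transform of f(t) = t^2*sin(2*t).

L{sin(2t)} = 2/(s^2 + 4).
Then apply L{t^2·g(t)} = (-1)^2 d^2/ds^2[G(s)] with G(s) = 2/(s^2 + 4):
differentiating 2 times and applying the sign gives 4*(3*s^2 - 4)/(s^2 + 4)^3.

4*(3*s^2 - 4)/(s^2 + 4)^3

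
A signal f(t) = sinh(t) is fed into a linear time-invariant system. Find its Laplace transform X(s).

L{sinh(t)} = 1/(s^2 - 1).

X(s) = 1/(s^2 - 1)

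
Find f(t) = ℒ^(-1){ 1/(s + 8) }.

Since L{e^(-8t)} = 1/(s + 8), the inverse is e^(-8*t).

f(t) = exp(-8*t)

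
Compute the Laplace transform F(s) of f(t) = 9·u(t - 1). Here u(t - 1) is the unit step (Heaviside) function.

F(s) = 9*exp(-s)/s

By the second shifting theorem, L{u(t - c)·g(t - c)} = e^(-cs)·G(s) with c = 1 and G(s) = L{g(t)}.
L{9} = 9/s.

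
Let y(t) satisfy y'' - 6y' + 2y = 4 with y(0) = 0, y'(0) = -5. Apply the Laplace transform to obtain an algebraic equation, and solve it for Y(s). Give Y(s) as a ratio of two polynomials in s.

Y(s) = (-5*s + 4)/(s^3 - 6*s^2 + 2*s)

Take the Laplace transform of both sides.
Using L{y''} = s^2 Y - s·y(0) - y'(0) and L{y'} = sY - y(0), with y(0) = 0, y'(0) = -5, the left side becomes (s^2 - 6*s + 2)Y - (-5).
The right side is L{4} = 4/s.
So (s^2 - 6*s + 2)Y = 4/s + (-5).
Isolate Y and clear denominators.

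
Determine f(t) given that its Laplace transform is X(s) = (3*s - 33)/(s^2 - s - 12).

Factor the denominator: s^2 - s - 12 = (s - 4)*(s + 3).
Partial fraction decomposition gives [6/(s + 3)] + [-3/(s - 4)].
Invert each term: 6/(s + 3) ↔ 6e^(-3t); -3/(s - 4) ↔ -3e^(4t).

f(t) = -3*exp(4*t) + 6*exp(-3*t)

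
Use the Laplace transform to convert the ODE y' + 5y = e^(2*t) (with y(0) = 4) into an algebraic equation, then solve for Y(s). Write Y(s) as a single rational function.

Y(s) = (4*s - 7)/(s^2 + 3*s - 10)

Laplace-transform each side.
With L{y'} = sY - y(0) = sY - 4: the LHS transforms to (s + 5)Y - (4).
The right side is L{e^(2*t)} = 1/(s - 2).
So (s + 5)Y = 1/(s - 2) + (4).
Isolate Y and clear denominators.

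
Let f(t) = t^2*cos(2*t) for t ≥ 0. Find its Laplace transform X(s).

L{cos(2t)} = s/(s^2 + 4).
Then apply L{t^2·g(t)} = (-1)^2 d^2/ds^2[G(s)] with G(s) = s/(s^2 + 4):
differentiating 2 times and applying the sign gives 2*s*(s^2 - 12)/(s^2 + 4)^3.

X(s) = 2*s*(s^2 - 12)/(s^2 + 4)^3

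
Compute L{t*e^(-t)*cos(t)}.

L{cos(t)} = s/(s^2 + 1).
Multiplying by e^(-t) shifts s → s + 1, so L{e^(-t)*cos(t)} = (s + 1)/((s + 1)^2 + 1).
Then apply L{t·g(t)} = -d/ds[H(s)] with H(s) = (s + 1)/((s + 1)^2 + 1):
differentiating 1 time and applying the sign gives s*(s + 2)/(s^2 + 2*s + 2)^2.

s*(s + 2)/(s^2 + 2*s + 2)^2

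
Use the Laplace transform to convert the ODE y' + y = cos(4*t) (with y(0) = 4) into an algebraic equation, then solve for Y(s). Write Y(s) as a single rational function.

Laplace-transform each side.
Using L{y'} = sY - y(0) = sY - 4, the left side becomes (s + 1)Y - (4).
The right side is L{cos(4*t)} = s/(s^2 + 16).
So (s + 1)Y = s/(s^2 + 16) + (4).
Solve for Y(s) and write it as one ratio of polynomials.

Y(s) = (4*s^2 + s + 64)/(s^3 + s^2 + 16*s + 16)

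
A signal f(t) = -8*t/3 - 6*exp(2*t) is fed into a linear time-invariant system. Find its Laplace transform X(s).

X(s) = -6/(s - 2) - 8/(3*s^2)

By linearity of the Laplace transform, transform each term separately.
(-6)·[L{e^(2t)} = 1/(s - 2)]; (-8/3)·[L{t} = 1!/s^2 = 1/s^2].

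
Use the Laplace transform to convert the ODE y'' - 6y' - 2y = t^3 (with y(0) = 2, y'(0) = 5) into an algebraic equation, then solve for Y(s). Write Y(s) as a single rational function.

Transform both sides with L{·}.
The derivative rules (L{y''} = s^2 Y - s·y(0) - y'(0) and L{y'} = sY - y(0), with y(0) = 2, y'(0) = 5) turn the left side into (s^2 - 6*s - 2)Y - (2*s - 7).
The right side is L{t^3} = 6/s^4.
So (s^2 - 6*s - 2)Y = 6/s^4 + (2*s - 7).
Divide through and combine into a single rational function.

Y(s) = (2*s^5 - 7*s^4 + 6)/(s^6 - 6*s^5 - 2*s^4)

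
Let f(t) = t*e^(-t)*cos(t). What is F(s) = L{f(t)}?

L{cos(t)} = s/(s^2 + 1).
Multiplying by e^(-t) shifts s → s + 1, so L{e^(-t)*cos(t)} = (s + 1)/((s + 1)^2 + 1).
Then apply L{t·g(t)} = -d/ds[G(s)] with G(s) = (s + 1)/((s + 1)^2 + 1):
differentiating 1 time and applying the sign gives s*(s + 2)/(s^2 + 2*s + 2)^2.

F(s) = s*(s + 2)/(s^2 + 2*s + 2)^2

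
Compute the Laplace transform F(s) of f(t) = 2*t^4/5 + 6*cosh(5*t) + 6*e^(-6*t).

F(s) = 6*s/(s^2 - 25) + 6/(s + 6) + 48/(5*s^5)

The transform is linear, so treat each term independently.
(6)·[L{cosh(5t)} = s/(s^2 - 25)]; (2/5)·[L{t^4} = 4!/s^5 = 24/s^5]; (6)·[L{e^(-6t)} = 1/(s + 6)].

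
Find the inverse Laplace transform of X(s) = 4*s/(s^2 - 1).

4*cosh(t)

Since L{cosh(t)} = s/(s^2 - 1), the inverse is cosh(t), scaled by 4.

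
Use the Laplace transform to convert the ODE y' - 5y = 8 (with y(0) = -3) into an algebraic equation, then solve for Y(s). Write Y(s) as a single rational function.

Y(s) = (-3*s + 8)/(s^2 - 5*s)

Take the Laplace transform of both sides.
Using L{y'} = sY - y(0) = sY - (-3), the left side becomes (s - 5)Y - (-3).
The right side is L{8} = 8/s.
So (s - 5)Y = 8/s + (-3).
Solve for Y(s) and write it as one ratio of polynomials.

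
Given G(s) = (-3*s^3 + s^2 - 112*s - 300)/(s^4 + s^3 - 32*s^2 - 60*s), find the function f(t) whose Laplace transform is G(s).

Factor the denominator: s^4 + s^3 - 32*s^2 - 60*s = s*(s - 6)*(s + 2)*(s + 5).
Partial fraction decomposition gives [5/s] + [-3/(s - 6)] + [-4/(s + 5)] + [-1/(s + 2)].
Invert each term: 5/(s - 0) ↔ 5e^(0t); -3/(s - 6) ↔ -3e^(6t); -4/(s + 5) ↔ -4e^(-5t); -1/(s + 2) ↔ -e^(-2t).

f(t) = -3*exp(6*t) + 5 - exp(-2*t) - 4*exp(-5*t)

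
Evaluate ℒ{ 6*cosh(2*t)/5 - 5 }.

6*s/(5*(s^2 - 4)) - 5/s

By linearity of the Laplace transform, transform each term separately.
(6/5)·[L{cosh(2t)} = s/(s^2 - 4)]; L{-5} = -5/s.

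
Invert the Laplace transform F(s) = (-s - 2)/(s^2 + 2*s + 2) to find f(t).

Complete the square in the denominator: s^2 + 2*s + 2 = (s + 1)^2 + 1^2.
Split the numerator to match: -s - 2 = -1·(s + 1) - 1·1.
Invert each term: -1·(s + 1)/((s + 1)^2 + 1) ↔ -e^(-t)cos(t); -1·1/((s + 1)^2 + 1) ↔ -e^(-t)sin(t).

f(t) = -exp(-t)*sin(t) - exp(-t)*cos(t)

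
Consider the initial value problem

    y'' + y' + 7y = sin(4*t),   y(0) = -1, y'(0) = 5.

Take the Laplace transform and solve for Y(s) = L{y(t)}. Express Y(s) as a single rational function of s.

Transform both sides with L{·}.
The derivative rules (L{y''} = s^2 Y - s·y(0) - y'(0) and L{y'} = sY - y(0), with y(0) = -1, y'(0) = 5) turn the left side into (s^2 + s + 7)Y - (-s + 4).
The right side is L{sin(4*t)} = 4/(s^2 + 16).
So (s^2 + s + 7)Y = 4/(s^2 + 16) + (-s + 4).
Isolate Y and clear denominators.

Y(s) = (-s^3 + 4*s^2 - 16*s + 68)/(s^4 + s^3 + 23*s^2 + 16*s + 112)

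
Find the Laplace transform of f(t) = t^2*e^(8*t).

L{e^(8t)} = 1/(s - 8).
Then apply L{t^2·g(t)} = (-1)^2 d^2/ds^2[H(s)] with H(s) = 1/(s - 8):
differentiating 2 times and applying the sign gives 2/(s - 8)^3.

2/(s - 8)^3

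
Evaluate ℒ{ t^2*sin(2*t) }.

4*(3*s^2 - 4)/(s^2 + 4)^3

L{sin(2t)} = 2/(s^2 + 4).
Then apply L{t^2·g(t)} = (-1)^2 d^2/ds^2[G(s)] with G(s) = 2/(s^2 + 4):
differentiating 2 times and applying the sign gives 4*(3*s^2 - 4)/(s^2 + 4)^3.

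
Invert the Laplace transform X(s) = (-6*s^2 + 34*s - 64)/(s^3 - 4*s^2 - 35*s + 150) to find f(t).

f(t) = -4*t*exp(5*t) - 2*exp(5*t) - 4*exp(-6*t)

Factor the denominator: s^3 - 4*s^2 - 35*s + 150 = (s - 5)^2*(s + 6).
Partial fraction decomposition gives [-2/(s - 5)] + [-4/(s - 5)^2] + [-4/(s + 6)].
Invert each term: -2/(s - 5) ↔ -2e^(5t); -4/(s - 5)^2 ↔ -4t·e^(5t); -4/(s + 6) ↔ -4e^(-6t).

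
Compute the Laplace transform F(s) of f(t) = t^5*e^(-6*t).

F(s) = 120/(s + 6)^6

L{t^5} = 5!/s^6 = 120/s^6.
By the first shifting theorem, multiplying by e^(-6t) replaces s with s + 6.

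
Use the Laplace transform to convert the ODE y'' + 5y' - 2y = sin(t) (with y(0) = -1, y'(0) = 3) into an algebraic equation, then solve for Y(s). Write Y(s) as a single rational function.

Apply the Laplace transform to the equation.
Using L{y''} = s^2 Y - s·y(0) - y'(0) and L{y'} = sY - y(0), with y(0) = -1, y'(0) = 3, the left side becomes (s^2 + 5*s - 2)Y - (-s - 2).
The right side is L{sin(t)} = 1/(s^2 + 1).
So (s^2 + 5*s - 2)Y = 1/(s^2 + 1) + (-s - 2).
Divide through and combine into a single rational function.

Y(s) = (-s^3 - 2*s^2 - s - 1)/(s^4 + 5*s^3 - s^2 + 5*s - 2)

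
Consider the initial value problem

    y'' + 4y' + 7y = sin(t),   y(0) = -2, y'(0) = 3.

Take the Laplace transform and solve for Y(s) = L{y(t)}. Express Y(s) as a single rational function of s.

Laplace-transform each side.
With L{y''} = s^2 Y - s·y(0) - y'(0) and L{y'} = sY - y(0), with y(0) = -2, y'(0) = 3: the LHS transforms to (s^2 + 4*s + 7)Y - (-2*s - 5).
The right side is L{sin(t)} = 1/(s^2 + 1).
So (s^2 + 4*s + 7)Y = 1/(s^2 + 1) + (-2*s - 5).
Isolate Y and clear denominators.

Y(s) = (-2*s^3 - 5*s^2 - 2*s - 4)/(s^4 + 4*s^3 + 8*s^2 + 4*s + 7)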